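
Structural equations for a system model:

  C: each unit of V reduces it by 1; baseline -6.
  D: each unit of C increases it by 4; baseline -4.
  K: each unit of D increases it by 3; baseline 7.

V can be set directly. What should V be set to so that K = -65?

Substituting into the D equation gives D = -4*V - 28.
So K = -12*V - 77.
Solve -12*V - 77 = -65: V = (-65 + 77) / -12 = -1.

V = -1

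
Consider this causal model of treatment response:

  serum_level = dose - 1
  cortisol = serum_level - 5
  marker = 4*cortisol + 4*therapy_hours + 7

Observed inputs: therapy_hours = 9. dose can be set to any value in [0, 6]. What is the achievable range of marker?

19 to 43

Substituting into the cortisol equation gives cortisol = dose - 6.
marker becomes 4*dose + 19.
Linear in dose, so extremes are at the endpoints: dose = 0 gives marker = 19; dose = 6 gives marker = 43.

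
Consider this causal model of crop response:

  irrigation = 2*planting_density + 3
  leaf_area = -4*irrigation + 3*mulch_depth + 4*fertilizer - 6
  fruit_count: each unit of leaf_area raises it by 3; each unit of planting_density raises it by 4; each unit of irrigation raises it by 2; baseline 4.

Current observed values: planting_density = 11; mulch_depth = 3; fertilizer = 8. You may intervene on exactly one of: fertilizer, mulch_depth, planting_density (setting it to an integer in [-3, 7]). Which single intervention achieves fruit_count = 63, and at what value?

set planting_density = 1

Intervening on fertilizer: fruit_count = 12*fertilizer - 193. Reaching 63 requires fertilizer = 64/3, not an integer.
Intervening on mulch_depth: fruit_count = 9*mulch_depth - 124. Reaching 63 requires mulch_depth = 187/9, not an integer.
Intervening on planting_density: with other inputs at their observed values, fruit_count = -16*planting_density + 79. Solving for 63 gives planting_density = 1, within [-3, 7].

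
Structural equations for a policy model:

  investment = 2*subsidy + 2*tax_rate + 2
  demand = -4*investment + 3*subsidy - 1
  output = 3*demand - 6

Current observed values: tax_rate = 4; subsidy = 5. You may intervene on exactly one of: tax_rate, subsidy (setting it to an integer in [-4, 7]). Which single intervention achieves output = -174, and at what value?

set subsidy = 3

Intervening on tax_rate: output = -24*tax_rate - 108. Reaching -174 requires tax_rate = 11/4, not an integer.
Intervening on subsidy: with other inputs at their observed values, output = -15*subsidy - 129. Solving for -174 gives subsidy = 3, within [-4, 7].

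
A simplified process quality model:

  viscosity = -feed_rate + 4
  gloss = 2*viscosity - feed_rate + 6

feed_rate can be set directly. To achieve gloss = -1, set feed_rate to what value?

Substituting into the gloss equation gives gloss = -3*feed_rate + 14.
Solve -3*feed_rate + 14 = -1: feed_rate = (-1 - 14) / -3 = 5.

feed_rate = 5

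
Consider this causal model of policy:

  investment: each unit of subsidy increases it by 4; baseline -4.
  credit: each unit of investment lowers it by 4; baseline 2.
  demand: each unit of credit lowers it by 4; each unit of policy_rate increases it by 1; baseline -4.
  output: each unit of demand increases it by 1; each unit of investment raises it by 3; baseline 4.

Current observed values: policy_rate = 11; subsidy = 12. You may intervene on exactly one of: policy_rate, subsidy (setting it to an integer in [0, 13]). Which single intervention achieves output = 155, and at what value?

Intervening on policy_rate: output = policy_rate + 828. Reaching 155 requires policy_rate = -673, outside [0, 13].
Intervening on subsidy: with other inputs at their observed values, output = 76*subsidy - 73. Solving for 155 gives subsidy = 3, within [0, 13].

set subsidy = 3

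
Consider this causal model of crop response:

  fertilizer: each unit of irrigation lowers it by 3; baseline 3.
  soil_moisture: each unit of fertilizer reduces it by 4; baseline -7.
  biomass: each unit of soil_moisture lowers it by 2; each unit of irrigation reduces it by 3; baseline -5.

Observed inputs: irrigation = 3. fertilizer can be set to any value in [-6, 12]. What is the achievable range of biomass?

Intervening on fertilizer fixes its value directly, overriding its dependence on irrigation.
Substituting into the biomass equation gives biomass = 8*fertilizer.
Linear in fertilizer, so extremes are at the endpoints: fertilizer = -6 gives biomass = -48; fertilizer = 12 gives biomass = 96.

-48 to 96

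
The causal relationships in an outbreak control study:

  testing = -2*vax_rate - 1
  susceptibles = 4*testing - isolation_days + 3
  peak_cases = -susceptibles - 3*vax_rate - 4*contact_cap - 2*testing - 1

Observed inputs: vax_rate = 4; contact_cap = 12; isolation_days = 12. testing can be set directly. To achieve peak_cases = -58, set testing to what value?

testing = 1

Intervening on testing fixes its value directly, overriding its dependence on vax_rate.
Substituting into the susceptibles equation gives susceptibles = 4*testing - 9.
Substituting into the peak_cases equation gives peak_cases = -6*testing - 52.
Solve -6*testing - 52 = -58: testing = (-58 + 52) / -6 = 1.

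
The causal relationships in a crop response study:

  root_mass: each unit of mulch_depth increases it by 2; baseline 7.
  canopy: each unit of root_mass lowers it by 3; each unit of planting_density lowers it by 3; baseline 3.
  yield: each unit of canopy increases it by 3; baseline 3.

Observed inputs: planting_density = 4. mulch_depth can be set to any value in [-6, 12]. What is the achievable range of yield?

Substituting into the canopy equation gives canopy = -6*mulch_depth - 30.
Substituting into the yield equation gives yield = -18*mulch_depth - 87.
Linear in mulch_depth, so extremes are at the endpoints: mulch_depth = -6 gives yield = 21; mulch_depth = 12 gives yield = -303.

-303 to 21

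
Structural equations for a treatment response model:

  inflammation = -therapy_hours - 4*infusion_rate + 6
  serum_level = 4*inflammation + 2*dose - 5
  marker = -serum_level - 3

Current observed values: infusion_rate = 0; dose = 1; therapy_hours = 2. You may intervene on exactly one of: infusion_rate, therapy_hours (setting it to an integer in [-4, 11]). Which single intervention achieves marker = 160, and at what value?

set infusion_rate = 11

Intervening on infusion_rate: with other inputs at their observed values, marker = 16*infusion_rate - 16. Solving for 160 gives infusion_rate = 11, within [-4, 11].
Intervening on therapy_hours: marker = 4*therapy_hours - 24. Reaching 160 requires therapy_hours = 46, outside [-4, 11].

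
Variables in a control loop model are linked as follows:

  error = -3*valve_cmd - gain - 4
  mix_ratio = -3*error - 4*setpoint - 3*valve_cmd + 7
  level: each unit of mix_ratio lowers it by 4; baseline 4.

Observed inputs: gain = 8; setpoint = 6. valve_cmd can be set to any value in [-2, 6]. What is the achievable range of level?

Substituting into the error equation gives error = -3*valve_cmd - 12.
This gives mix_ratio = 6*valve_cmd + 19.
level becomes -24*valve_cmd - 72.
Linear in valve_cmd, so extremes are at the endpoints: valve_cmd = -2 gives level = -24; valve_cmd = 6 gives level = -216.

-216 to -24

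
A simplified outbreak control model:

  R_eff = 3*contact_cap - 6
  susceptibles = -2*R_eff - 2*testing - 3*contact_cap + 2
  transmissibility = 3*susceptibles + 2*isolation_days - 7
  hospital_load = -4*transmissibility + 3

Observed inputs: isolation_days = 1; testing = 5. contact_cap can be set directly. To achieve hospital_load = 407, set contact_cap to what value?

Substituting into the susceptibles equation gives susceptibles = -9*contact_cap + 4.
This gives transmissibility = -27*contact_cap + 7.
Substituting into the hospital_load equation gives hospital_load = 108*contact_cap - 25.
Solve 108*contact_cap - 25 = 407: contact_cap = (407 + 25) / 108 = 4.

contact_cap = 4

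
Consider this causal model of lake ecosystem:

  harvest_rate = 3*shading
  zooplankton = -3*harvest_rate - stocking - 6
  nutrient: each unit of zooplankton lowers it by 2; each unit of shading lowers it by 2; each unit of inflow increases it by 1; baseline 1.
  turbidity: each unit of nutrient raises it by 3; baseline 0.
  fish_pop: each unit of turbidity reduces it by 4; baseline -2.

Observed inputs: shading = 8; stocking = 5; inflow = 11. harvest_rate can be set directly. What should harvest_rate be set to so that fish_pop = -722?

Intervening on harvest_rate fixes its value directly, overriding its dependence on shading.
Substituting into the zooplankton equation gives zooplankton = -3*harvest_rate - 11.
Substituting into the nutrient equation gives nutrient = 6*harvest_rate + 18.
This gives turbidity = 18*harvest_rate + 54.
Substituting into the fish_pop equation gives fish_pop = -72*harvest_rate - 218.
Solve -72*harvest_rate - 218 = -722: harvest_rate = (-722 + 218) / -72 = 7.

harvest_rate = 7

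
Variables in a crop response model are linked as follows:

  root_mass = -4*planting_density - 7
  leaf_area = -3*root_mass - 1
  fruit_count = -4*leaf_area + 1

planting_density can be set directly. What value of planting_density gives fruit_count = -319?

Substituting into the leaf_area equation gives leaf_area = 12*planting_density + 20.
Substituting into the fruit_count equation gives fruit_count = -48*planting_density - 79.
Solve -48*planting_density - 79 = -319: planting_density = (-319 + 79) / -48 = 5.

planting_density = 5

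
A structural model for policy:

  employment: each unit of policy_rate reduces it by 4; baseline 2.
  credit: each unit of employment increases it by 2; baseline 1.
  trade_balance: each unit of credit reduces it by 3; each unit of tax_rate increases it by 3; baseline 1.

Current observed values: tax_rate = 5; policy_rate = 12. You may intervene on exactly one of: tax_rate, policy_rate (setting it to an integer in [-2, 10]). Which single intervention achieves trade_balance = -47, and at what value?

Intervening on tax_rate: trade_balance = 3*tax_rate + 274. Reaching -47 requires tax_rate = -107, outside [-2, 10].
Intervening on policy_rate: with other inputs at their observed values, trade_balance = 24*policy_rate + 1. Solving for -47 gives policy_rate = -2, within [-2, 10].

set policy_rate = -2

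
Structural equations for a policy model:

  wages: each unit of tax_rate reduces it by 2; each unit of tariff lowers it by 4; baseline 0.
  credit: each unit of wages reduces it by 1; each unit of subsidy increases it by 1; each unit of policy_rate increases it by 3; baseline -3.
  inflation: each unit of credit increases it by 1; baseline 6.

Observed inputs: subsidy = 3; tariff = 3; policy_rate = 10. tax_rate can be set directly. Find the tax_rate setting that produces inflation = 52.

Substituting into the wages equation gives wages = -2*tax_rate - 12.
Substituting into the credit equation gives credit = 2*tax_rate + 42.
This gives inflation = 2*tax_rate + 48.
Solve 2*tax_rate + 48 = 52: tax_rate = (52 - 48) / 2 = 2.

tax_rate = 2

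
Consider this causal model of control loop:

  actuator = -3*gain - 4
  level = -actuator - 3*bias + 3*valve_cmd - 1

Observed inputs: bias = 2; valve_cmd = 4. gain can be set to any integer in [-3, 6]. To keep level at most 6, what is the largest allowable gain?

Substituting into the level equation gives level = 3*gain + 9.
Require 3*gain + 9 ≤ 6, so gain ≤ -1.
The largest integer in [-3, 6] satisfying this is -1.

gain = -1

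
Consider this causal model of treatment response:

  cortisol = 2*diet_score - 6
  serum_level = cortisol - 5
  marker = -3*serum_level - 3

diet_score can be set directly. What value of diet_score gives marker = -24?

diet_score = 9

Substituting into the serum_level equation gives serum_level = 2*diet_score - 11.
This gives marker = -6*diet_score + 30.
Solve -6*diet_score + 30 = -24: diet_score = (-24 - 30) / -6 = 9.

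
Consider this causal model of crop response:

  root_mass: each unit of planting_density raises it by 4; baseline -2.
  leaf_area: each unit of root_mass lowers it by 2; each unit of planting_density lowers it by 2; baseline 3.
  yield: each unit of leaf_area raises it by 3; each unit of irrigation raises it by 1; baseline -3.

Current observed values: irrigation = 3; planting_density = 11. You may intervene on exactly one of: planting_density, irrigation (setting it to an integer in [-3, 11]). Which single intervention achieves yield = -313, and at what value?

set irrigation = -1

Intervening on planting_density: yield = -30*planting_density + 21. Reaching -313 requires planting_density = 167/15, not an integer.
Intervening on irrigation: with other inputs at their observed values, yield = irrigation - 312. Solving for -313 gives irrigation = -1, within [-3, 11].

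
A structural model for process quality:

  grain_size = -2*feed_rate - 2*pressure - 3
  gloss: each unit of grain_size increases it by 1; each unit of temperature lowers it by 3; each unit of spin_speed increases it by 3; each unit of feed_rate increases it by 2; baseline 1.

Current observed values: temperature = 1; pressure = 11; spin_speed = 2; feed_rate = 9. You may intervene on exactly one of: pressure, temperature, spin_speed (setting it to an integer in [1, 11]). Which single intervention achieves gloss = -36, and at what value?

set temperature = 6

Intervening on pressure: gloss = -2*pressure + 1. Reaching -36 requires pressure = 37/2, not an integer.
Intervening on temperature: with other inputs at their observed values, gloss = -3*temperature - 18. Solving for -36 gives temperature = 6, within [1, 11].
Intervening on spin_speed: gloss = 3*spin_speed - 27. Reaching -36 requires spin_speed = -3, outside [1, 11].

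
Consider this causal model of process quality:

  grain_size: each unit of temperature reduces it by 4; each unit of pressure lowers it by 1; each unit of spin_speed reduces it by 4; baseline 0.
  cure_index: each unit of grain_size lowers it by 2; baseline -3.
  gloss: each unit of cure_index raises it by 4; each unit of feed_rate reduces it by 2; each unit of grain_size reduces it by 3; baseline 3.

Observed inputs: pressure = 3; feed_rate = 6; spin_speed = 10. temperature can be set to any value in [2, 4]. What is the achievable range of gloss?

540 to 628

Substituting into the grain_size equation gives grain_size = -4*temperature - 43.
This gives cure_index = 8*temperature + 83.
This gives gloss = 44*temperature + 452.
Linear in temperature, so extremes are at the endpoints: temperature = 2 gives gloss = 540; temperature = 4 gives gloss = 628.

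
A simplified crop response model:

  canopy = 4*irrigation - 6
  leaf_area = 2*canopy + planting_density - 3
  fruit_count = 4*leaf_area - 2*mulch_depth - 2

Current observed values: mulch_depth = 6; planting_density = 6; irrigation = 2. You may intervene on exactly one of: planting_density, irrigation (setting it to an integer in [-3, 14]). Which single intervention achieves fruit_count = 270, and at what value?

set irrigation = 10

Intervening on planting_density: fruit_count = 4*planting_density - 10. Reaching 270 requires planting_density = 70, outside [-3, 14].
Intervening on irrigation: with other inputs at their observed values, fruit_count = 32*irrigation - 50. Solving for 270 gives irrigation = 10, within [-3, 14].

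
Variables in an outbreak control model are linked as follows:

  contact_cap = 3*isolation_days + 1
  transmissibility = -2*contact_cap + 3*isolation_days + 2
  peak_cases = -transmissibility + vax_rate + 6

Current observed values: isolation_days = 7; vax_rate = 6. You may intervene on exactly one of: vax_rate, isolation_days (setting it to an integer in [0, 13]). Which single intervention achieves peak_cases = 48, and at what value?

Intervening on vax_rate: peak_cases = vax_rate + 27. Reaching 48 requires vax_rate = 21, outside [0, 13].
Intervening on isolation_days: with other inputs at their observed values, peak_cases = 3*isolation_days + 12. Solving for 48 gives isolation_days = 12, within [0, 13].

set isolation_days = 12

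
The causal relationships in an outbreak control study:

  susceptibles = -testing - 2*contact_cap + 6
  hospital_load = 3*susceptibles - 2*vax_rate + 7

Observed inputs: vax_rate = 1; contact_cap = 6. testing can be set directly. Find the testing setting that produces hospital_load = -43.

testing = 10

Substituting into the susceptibles equation gives susceptibles = -testing - 6.
Substituting into the hospital_load equation gives hospital_load = -3*testing - 13.
Solve -3*testing - 13 = -43: testing = (-43 + 13) / -3 = 10.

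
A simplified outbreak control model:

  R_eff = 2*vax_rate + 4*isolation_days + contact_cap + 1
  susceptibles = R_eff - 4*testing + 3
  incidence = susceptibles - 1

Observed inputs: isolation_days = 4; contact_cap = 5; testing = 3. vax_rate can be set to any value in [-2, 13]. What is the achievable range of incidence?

Substituting into the R_eff equation gives R_eff = 2*vax_rate + 22.
This gives susceptibles = 2*vax_rate + 13.
This gives incidence = 2*vax_rate + 12.
Linear in vax_rate, so extremes are at the endpoints: vax_rate = -2 gives incidence = 8; vax_rate = 13 gives incidence = 38.

8 to 38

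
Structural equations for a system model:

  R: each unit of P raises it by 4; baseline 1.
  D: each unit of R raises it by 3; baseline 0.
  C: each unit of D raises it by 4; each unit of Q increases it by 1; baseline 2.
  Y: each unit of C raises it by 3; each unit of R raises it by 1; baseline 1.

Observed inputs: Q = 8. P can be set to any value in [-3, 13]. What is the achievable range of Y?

Substituting into the D equation gives D = 12*P + 3.
Substituting into the C equation gives C = 48*P + 22.
Y becomes 148*P + 68.
Linear in P, so extremes are at the endpoints: P = -3 gives Y = -376; P = 13 gives Y = 1992.

-376 to 1992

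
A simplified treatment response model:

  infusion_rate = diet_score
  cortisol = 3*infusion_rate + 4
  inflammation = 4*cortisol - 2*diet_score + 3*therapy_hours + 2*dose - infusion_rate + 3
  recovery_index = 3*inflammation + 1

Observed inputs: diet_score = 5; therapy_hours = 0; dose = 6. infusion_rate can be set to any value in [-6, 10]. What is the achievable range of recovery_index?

-134 to 394

Intervening on infusion_rate fixes its value directly, overriding its dependence on diet_score.
Substituting into the inflammation equation gives inflammation = 11*infusion_rate + 21.
Substituting into the recovery_index equation gives recovery_index = 33*infusion_rate + 64.
Linear in infusion_rate, so extremes are at the endpoints: infusion_rate = -6 gives recovery_index = -134; infusion_rate = 10 gives recovery_index = 394.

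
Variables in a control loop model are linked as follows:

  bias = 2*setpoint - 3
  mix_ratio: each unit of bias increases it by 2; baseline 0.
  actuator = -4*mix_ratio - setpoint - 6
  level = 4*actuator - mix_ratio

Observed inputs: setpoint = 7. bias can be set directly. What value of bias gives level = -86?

bias = 1

Intervening on bias fixes its value directly, overriding its dependence on setpoint.
Substituting into the actuator equation gives actuator = -8*bias - 13.
So level = -34*bias - 52.
Solve -34*bias - 52 = -86: bias = (-86 + 52) / -34 = 1.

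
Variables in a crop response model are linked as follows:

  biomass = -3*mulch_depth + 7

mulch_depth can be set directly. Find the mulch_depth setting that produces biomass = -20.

mulch_depth = 9

Solve -3*mulch_depth + 7 = -20: mulch_depth = (-20 - 7) / -3 = 9.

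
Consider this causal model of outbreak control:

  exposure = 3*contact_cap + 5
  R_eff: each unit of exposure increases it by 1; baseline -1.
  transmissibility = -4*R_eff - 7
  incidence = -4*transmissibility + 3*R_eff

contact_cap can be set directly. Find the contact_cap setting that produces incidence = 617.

contact_cap = 9

Substituting into the R_eff equation gives R_eff = 3*contact_cap + 4.
So transmissibility = -12*contact_cap - 23.
This gives incidence = 57*contact_cap + 104.
Solve 57*contact_cap + 104 = 617: contact_cap = (617 - 104) / 57 = 9.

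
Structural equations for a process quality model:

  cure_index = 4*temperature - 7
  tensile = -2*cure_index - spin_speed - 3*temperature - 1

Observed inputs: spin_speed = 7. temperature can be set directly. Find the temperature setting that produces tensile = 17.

temperature = -1

Substituting into the tensile equation gives tensile = -11*temperature + 6.
Solve -11*temperature + 6 = 17: temperature = (17 - 6) / -11 = -1.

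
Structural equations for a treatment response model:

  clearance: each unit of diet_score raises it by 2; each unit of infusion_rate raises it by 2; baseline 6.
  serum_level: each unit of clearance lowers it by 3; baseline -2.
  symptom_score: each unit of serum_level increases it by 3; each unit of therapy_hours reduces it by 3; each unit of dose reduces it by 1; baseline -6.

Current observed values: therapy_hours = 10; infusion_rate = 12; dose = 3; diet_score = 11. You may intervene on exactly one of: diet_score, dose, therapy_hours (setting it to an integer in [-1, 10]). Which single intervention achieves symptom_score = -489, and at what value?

Intervening on diet_score: symptom_score = -18*diet_score - 315. Reaching -489 requires diet_score = 29/3, not an integer.
Intervening on dose: symptom_score = -dose - 510. Reaching -489 requires dose = -21, outside [-1, 10].
Intervening on therapy_hours: with other inputs at their observed values, symptom_score = -3*therapy_hours - 483. Solving for -489 gives therapy_hours = 2, within [-1, 10].

set therapy_hours = 2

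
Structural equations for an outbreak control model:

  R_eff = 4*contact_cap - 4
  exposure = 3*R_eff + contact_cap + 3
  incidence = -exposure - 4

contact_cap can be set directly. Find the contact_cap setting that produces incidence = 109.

contact_cap = -8

Substituting into the exposure equation gives exposure = 13*contact_cap - 9.
incidence becomes -13*contact_cap + 5.
Solve -13*contact_cap + 5 = 109: contact_cap = (109 - 5) / -13 = -8.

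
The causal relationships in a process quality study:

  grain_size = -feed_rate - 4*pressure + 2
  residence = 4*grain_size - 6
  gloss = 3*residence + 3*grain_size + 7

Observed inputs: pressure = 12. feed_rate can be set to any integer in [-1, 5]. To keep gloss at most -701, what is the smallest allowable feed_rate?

feed_rate = 0

Substituting into the grain_size equation gives grain_size = -feed_rate - 46.
Substituting into the residence equation gives residence = -4*feed_rate - 190.
Substituting into the gloss equation gives gloss = -15*feed_rate - 701.
Require -15*feed_rate - 701 ≤ -701, so feed_rate ≥ 0.
The smallest integer in [-1, 5] satisfying this is 0.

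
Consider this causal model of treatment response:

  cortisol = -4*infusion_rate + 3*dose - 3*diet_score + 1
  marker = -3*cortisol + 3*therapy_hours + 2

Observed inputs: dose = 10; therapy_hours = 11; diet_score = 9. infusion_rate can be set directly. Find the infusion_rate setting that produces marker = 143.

infusion_rate = 10

Substituting into the cortisol equation gives cortisol = -4*infusion_rate + 4.
Substituting into the marker equation gives marker = 12*infusion_rate + 23.
Solve 12*infusion_rate + 23 = 143: infusion_rate = (143 - 23) / 12 = 10.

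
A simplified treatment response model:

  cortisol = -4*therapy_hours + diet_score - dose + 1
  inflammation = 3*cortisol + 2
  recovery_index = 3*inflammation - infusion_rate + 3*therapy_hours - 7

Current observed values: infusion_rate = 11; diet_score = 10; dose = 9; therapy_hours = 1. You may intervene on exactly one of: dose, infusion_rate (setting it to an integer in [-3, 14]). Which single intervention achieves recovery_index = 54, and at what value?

set dose = 0

Intervening on dose: with other inputs at their observed values, recovery_index = -9*dose + 54. Solving for 54 gives dose = 0, within [-3, 14].
Intervening on infusion_rate: recovery_index = -infusion_rate - 16. Reaching 54 requires infusion_rate = -70, outside [-3, 14].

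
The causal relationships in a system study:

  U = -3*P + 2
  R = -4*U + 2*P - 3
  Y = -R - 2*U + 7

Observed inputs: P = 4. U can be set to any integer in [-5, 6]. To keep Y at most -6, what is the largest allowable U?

Intervening on U fixes its value directly, overriding its dependence on P.
Substituting into the R equation gives R = -4*U + 5.
Substituting into the Y equation gives Y = 2*U + 2.
Require 2*U + 2 ≤ -6, so U ≤ -4.
The largest integer in [-5, 6] satisfying this is -4.

U = -4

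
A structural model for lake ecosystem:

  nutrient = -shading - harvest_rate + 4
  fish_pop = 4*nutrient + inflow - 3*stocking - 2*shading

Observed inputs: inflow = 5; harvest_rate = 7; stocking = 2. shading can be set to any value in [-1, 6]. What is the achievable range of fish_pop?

-49 to -7

Substituting into the nutrient equation gives nutrient = -shading - 3.
So fish_pop = -6*shading - 13.
Linear in shading, so extremes are at the endpoints: shading = -1 gives fish_pop = -7; shading = 6 gives fish_pop = -49.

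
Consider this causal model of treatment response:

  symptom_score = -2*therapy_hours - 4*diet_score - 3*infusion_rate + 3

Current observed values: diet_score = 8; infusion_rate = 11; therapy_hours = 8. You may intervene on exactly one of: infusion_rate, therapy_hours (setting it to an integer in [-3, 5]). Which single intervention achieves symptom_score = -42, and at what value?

Intervening on infusion_rate: with other inputs at their observed values, symptom_score = -3*infusion_rate - 45. Solving for -42 gives infusion_rate = -1, within [-3, 5].
Intervening on therapy_hours: symptom_score = -2*therapy_hours - 62. Reaching -42 requires therapy_hours = -10, outside [-3, 5].

set infusion_rate = -1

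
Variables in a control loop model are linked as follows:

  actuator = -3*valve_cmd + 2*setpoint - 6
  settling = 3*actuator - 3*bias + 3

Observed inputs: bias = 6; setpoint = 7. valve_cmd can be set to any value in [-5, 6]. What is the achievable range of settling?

-45 to 54

Substituting into the actuator equation gives actuator = -3*valve_cmd + 8.
Substituting into the settling equation gives settling = -9*valve_cmd + 9.
Linear in valve_cmd, so extremes are at the endpoints: valve_cmd = -5 gives settling = 54; valve_cmd = 6 gives settling = -45.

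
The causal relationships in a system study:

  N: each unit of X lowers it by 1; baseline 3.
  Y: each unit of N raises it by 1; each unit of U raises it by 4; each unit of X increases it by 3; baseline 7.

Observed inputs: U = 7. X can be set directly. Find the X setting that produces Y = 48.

Substituting into the Y equation gives Y = 2*X + 38.
Solve 2*X + 38 = 48: X = (48 - 38) / 2 = 5.

X = 5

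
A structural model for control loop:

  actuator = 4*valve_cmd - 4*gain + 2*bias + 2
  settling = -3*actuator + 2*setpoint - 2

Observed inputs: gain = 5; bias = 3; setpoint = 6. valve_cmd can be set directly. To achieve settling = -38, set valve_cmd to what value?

valve_cmd = 7

Substituting into the actuator equation gives actuator = 4*valve_cmd - 12.
Substituting into the settling equation gives settling = -12*valve_cmd + 46.
Solve -12*valve_cmd + 46 = -38: valve_cmd = (-38 - 46) / -12 = 7.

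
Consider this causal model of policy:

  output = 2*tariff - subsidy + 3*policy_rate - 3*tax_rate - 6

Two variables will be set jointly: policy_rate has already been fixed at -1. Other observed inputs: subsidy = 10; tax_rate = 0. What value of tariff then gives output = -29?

tariff = -5

With policy_rate held at -1:
Substituting into the output equation gives output = 2*tariff - 19.
Solve 2*tariff - 19 = -29: tariff = (-29 + 19) / 2 = -5.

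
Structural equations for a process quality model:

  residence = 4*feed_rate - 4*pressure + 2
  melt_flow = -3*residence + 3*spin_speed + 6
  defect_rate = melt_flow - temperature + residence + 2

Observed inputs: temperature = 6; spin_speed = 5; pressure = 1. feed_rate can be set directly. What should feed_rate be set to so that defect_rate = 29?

Substituting into the residence equation gives residence = 4*feed_rate - 2.
This gives melt_flow = -12*feed_rate + 27.
So defect_rate = -8*feed_rate + 21.
Solve -8*feed_rate + 21 = 29: feed_rate = (29 - 21) / -8 = -1.

feed_rate = -1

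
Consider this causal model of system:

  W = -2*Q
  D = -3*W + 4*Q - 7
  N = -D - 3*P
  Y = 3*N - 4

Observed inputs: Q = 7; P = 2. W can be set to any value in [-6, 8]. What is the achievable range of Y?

Intervening on W fixes its value directly, overriding its dependence on Q.
Substituting into the D equation gives D = -3*W + 21.
This gives N = 3*W - 27.
Y becomes 9*W - 85.
Linear in W, so extremes are at the endpoints: W = -6 gives Y = -139; W = 8 gives Y = -13.

-139 to -13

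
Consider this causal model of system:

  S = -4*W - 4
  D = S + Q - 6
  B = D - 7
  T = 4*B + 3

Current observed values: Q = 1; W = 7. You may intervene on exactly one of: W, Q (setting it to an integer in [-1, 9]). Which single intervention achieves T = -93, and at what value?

set W = 2

Intervening on W: with other inputs at their observed values, T = -16*W - 61. Solving for -93 gives W = 2, within [-1, 9].
Intervening on Q: T = 4*Q - 177. Reaching -93 requires Q = 21, outside [-1, 9].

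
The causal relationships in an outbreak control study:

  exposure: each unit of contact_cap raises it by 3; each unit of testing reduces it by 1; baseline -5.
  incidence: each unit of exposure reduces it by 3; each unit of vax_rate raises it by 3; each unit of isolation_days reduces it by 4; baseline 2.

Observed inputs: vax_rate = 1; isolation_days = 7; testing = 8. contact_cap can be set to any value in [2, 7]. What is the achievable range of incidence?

Substituting into the exposure equation gives exposure = 3*contact_cap - 13.
This gives incidence = -9*contact_cap + 16.
Linear in contact_cap, so extremes are at the endpoints: contact_cap = 2 gives incidence = -2; contact_cap = 7 gives incidence = -47.

-47 to -2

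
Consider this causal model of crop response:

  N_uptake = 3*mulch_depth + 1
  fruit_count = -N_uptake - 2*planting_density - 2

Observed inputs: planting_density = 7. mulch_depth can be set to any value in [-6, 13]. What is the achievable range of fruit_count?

-56 to 1

Substituting into the fruit_count equation gives fruit_count = -3*mulch_depth - 17.
Linear in mulch_depth, so extremes are at the endpoints: mulch_depth = -6 gives fruit_count = 1; mulch_depth = 13 gives fruit_count = -56.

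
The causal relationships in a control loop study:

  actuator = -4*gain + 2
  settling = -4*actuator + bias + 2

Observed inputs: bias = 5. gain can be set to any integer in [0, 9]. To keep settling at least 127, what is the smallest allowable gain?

gain = 8

Substituting into the settling equation gives settling = 16*gain - 1.
Require 16*gain - 1 ≥ 127, so gain ≥ 8.
The smallest integer in [0, 9] satisfying this is 8.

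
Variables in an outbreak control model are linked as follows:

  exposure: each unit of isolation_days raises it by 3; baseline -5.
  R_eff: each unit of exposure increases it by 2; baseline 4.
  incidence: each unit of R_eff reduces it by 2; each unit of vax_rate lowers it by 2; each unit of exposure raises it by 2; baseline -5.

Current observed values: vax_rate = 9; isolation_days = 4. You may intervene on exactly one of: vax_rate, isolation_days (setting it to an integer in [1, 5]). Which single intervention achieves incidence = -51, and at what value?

Intervening on vax_rate: incidence = -2*vax_rate - 27. Reaching -51 requires vax_rate = 12, outside [1, 5].
Intervening on isolation_days: with other inputs at their observed values, incidence = -6*isolation_days - 21. Solving for -51 gives isolation_days = 5, within [1, 5].

set isolation_days = 5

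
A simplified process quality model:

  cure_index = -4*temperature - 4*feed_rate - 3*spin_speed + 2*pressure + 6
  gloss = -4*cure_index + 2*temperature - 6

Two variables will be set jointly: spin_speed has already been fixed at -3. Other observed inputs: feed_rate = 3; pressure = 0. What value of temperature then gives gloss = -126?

With spin_speed held at -3:
Substituting into the cure_index equation gives cure_index = -4*temperature + 3.
So gloss = 18*temperature - 18.
Solve 18*temperature - 18 = -126: temperature = (-126 + 18) / 18 = -6.

temperature = -6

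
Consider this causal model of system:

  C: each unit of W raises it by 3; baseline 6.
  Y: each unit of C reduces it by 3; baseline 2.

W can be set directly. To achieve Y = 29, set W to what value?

W = -5

Substituting into the Y equation gives Y = -9*W - 16.
Solve -9*W - 16 = 29: W = (29 + 16) / -9 = -5.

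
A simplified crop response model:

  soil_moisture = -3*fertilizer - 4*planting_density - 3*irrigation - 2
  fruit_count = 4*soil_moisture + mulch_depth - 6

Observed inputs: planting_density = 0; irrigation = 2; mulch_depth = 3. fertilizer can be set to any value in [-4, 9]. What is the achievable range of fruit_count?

-143 to 13

Substituting into the soil_moisture equation gives soil_moisture = -3*fertilizer - 8.
fruit_count becomes -12*fertilizer - 35.
Linear in fertilizer, so extremes are at the endpoints: fertilizer = -4 gives fruit_count = 13; fertilizer = 9 gives fruit_count = -143.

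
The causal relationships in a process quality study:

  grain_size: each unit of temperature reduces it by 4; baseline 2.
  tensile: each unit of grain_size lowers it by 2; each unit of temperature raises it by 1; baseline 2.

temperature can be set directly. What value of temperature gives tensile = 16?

temperature = 2

Substituting into the tensile equation gives tensile = 9*temperature - 2.
Solve 9*temperature - 2 = 16: temperature = (16 + 2) / 9 = 2.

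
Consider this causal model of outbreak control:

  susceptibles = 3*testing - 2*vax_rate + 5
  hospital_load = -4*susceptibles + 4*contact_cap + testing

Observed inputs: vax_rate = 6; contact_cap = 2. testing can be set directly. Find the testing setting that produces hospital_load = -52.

testing = 8

Substituting into the susceptibles equation gives susceptibles = 3*testing - 7.
Substituting into the hospital_load equation gives hospital_load = -11*testing + 36.
Solve -11*testing + 36 = -52: testing = (-52 - 36) / -11 = 8.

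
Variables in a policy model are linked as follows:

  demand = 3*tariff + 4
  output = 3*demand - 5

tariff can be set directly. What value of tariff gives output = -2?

Substituting into the output equation gives output = 9*tariff + 7.
Solve 9*tariff + 7 = -2: tariff = (-2 - 7) / 9 = -1.

tariff = -1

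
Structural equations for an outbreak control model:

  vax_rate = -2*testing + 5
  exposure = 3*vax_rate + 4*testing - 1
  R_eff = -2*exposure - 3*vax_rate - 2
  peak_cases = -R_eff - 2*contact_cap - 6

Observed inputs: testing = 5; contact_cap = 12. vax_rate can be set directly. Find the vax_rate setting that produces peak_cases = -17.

vax_rate = -3

Intervening on vax_rate fixes its value directly, overriding its dependence on testing.
Substituting into the exposure equation gives exposure = 3*vax_rate + 19.
Substituting into the R_eff equation gives R_eff = -9*vax_rate - 40.
This gives peak_cases = 9*vax_rate + 10.
Solve 9*vax_rate + 10 = -17: vax_rate = (-17 - 10) / 9 = -3.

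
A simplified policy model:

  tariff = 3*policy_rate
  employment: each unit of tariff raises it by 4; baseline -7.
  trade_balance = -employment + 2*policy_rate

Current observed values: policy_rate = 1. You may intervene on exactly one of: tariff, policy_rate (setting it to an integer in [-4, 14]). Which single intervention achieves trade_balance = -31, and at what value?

set tariff = 10

Intervening on tariff: with other inputs at their observed values, trade_balance = -4*tariff + 9. Solving for -31 gives tariff = 10, within [-4, 14].
Intervening on policy_rate: trade_balance = -10*policy_rate + 7. Reaching -31 requires policy_rate = 19/5, not an integer.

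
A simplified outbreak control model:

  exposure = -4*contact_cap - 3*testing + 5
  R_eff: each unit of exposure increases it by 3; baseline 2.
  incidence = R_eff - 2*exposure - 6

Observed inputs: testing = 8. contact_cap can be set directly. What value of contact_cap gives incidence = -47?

Substituting into the exposure equation gives exposure = -4*contact_cap - 19.
This gives R_eff = -12*contact_cap - 55.
Substituting into the incidence equation gives incidence = -4*contact_cap - 23.
Solve -4*contact_cap - 23 = -47: contact_cap = (-47 + 23) / -4 = 6.

contact_cap = 6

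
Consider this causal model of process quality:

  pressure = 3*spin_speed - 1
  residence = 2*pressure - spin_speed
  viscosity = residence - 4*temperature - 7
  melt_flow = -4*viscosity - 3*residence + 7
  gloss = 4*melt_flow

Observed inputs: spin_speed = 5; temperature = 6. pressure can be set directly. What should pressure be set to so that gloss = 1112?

Intervening on pressure fixes its value directly, overriding its dependence on spin_speed.
Substituting into the residence equation gives residence = 2*pressure - 5.
So viscosity = 2*pressure - 36.
This gives melt_flow = -14*pressure + 166.
gloss becomes -56*pressure + 664.
Solve -56*pressure + 664 = 1112: pressure = (1112 - 664) / -56 = -8.

pressure = -8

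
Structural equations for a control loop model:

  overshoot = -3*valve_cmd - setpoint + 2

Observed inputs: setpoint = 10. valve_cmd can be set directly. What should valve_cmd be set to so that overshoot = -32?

valve_cmd = 8

Substituting into the overshoot equation gives overshoot = -3*valve_cmd - 8.
Solve -3*valve_cmd - 8 = -32: valve_cmd = (-32 + 8) / -3 = 8.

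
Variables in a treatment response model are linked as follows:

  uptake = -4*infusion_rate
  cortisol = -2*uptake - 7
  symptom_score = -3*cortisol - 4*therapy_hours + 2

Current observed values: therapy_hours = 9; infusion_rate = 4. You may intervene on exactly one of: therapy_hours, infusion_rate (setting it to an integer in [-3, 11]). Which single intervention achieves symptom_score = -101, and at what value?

Intervening on therapy_hours: with other inputs at their observed values, symptom_score = -4*therapy_hours - 73. Solving for -101 gives therapy_hours = 7, within [-3, 11].
Intervening on infusion_rate: symptom_score = -24*infusion_rate - 13. Reaching -101 requires infusion_rate = 11/3, not an integer.

set therapy_hours = 7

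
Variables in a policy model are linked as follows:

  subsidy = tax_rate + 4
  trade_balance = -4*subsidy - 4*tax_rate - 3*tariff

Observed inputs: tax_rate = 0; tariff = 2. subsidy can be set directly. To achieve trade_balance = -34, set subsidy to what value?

subsidy = 7

Intervening on subsidy fixes its value directly, overriding its dependence on tax_rate.
Substituting into the trade_balance equation gives trade_balance = -4*subsidy - 6.
Solve -4*subsidy - 6 = -34: subsidy = (-34 + 6) / -4 = 7.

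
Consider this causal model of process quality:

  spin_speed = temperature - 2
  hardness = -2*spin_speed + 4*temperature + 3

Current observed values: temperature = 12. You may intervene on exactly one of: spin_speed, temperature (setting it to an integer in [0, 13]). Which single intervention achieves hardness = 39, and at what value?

Intervening on spin_speed: with other inputs at their observed values, hardness = -2*spin_speed + 51. Solving for 39 gives spin_speed = 6, within [0, 13].
Intervening on temperature: hardness = 2*temperature + 7. Reaching 39 requires temperature = 16, outside [0, 13].

set spin_speed = 6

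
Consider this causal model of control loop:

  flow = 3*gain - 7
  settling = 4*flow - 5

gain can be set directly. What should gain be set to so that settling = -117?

gain = -7

Substituting into the settling equation gives settling = 12*gain - 33.
Solve 12*gain - 33 = -117: gain = (-117 + 33) / 12 = -7.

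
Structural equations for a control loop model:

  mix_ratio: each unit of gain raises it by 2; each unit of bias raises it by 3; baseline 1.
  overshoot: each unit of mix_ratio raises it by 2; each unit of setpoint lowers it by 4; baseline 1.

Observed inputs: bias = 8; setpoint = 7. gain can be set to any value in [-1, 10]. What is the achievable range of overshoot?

19 to 63

Substituting into the mix_ratio equation gives mix_ratio = 2*gain + 25.
Substituting into the overshoot equation gives overshoot = 4*gain + 23.
Linear in gain, so extremes are at the endpoints: gain = -1 gives overshoot = 19; gain = 10 gives overshoot = 63.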